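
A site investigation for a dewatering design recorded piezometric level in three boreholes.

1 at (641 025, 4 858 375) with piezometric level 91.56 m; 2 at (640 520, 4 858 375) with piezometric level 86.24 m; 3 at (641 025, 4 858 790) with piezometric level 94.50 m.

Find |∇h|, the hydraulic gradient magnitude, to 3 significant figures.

∂h/∂x = (86.24 − 91.56) / (640520 − 641025) = +0.01053
∂h/∂y = (94.50 − 91.56) / (4858790 − 4858375) = +0.007084
|∇h| = √(0.01053² + 0.007084²) = 0.01269

0.0127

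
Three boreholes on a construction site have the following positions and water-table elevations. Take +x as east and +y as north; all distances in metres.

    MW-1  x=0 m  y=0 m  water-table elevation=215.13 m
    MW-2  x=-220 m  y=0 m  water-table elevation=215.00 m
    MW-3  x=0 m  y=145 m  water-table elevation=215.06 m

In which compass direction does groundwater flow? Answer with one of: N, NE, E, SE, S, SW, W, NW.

∂h/∂x = (215.00 − 215.13) / (-220 − 0) = +0.0005909
∂h/∂y = (215.06 − 215.13) / (145 − 0) = -0.0004828
Flow = −∇h = (-0.0005909 east, +0.0004828 north), which points northwest.

NW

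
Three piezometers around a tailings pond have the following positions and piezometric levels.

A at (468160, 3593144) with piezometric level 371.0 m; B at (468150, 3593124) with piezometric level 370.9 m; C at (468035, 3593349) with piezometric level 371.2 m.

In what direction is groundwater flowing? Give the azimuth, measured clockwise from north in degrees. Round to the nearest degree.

229°

With h = a·x + b·y + c and A as origin, the differences give:
  (-10)·a + (-20)·b = -0.1
  (-125)·a + 205·b = +0.2
Eliminate b (×205 and ×(-20), subtract): -4550·a = -16.50 → a = ∂h/∂x = +0.003626
Back-substitute: b = ∂h/∂y = +0.003187.
Flow direction (−∇h) has components (-0.003626 E, -0.003187 N).
Azimuth = atan2(E, N) = atan2(-0.003626, -0.003187) = 228.7° ≈ 229°.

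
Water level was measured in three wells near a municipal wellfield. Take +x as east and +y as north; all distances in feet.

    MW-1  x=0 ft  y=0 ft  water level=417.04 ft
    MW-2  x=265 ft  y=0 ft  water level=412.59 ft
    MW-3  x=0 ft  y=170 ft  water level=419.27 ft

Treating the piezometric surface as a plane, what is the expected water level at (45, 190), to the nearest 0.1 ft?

∂h/∂x = (412.59 − 417.04) / (265 − 0) = -0.01679
∂h/∂y = (419.27 − 417.04) / (170 − 0) = +0.01312
h(45, 190) = 417.04 + (-0.01679)·(45) + (+0.01312)·(190) = 417.04 -0.756 +2.492 = 418.777 ft.

418.8 ft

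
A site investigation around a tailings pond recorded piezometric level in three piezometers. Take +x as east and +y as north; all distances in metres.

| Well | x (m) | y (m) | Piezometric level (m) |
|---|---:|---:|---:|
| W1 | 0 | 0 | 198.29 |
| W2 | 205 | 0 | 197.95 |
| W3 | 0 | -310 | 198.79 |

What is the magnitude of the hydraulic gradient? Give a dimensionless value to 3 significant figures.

∂h/∂x = (197.95 − 198.29) / (205 − 0) = -0.001659
∂h/∂y = (198.79 − 198.29) / (-310 − 0) = -0.001613
|∇h| = √(-0.001659² + -0.001613²) = 0.002314

0.00231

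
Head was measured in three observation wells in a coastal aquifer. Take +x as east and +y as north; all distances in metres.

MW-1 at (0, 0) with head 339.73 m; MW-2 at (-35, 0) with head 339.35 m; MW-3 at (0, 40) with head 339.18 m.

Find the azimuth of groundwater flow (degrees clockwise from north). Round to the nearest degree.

322°

∂h/∂x = (339.35 − 339.73) / (-35 − 0) = +0.01086
∂h/∂y = (339.18 − 339.73) / (40 − 0) = -0.01375
Flow direction (−∇h) has components (-0.01086 E, +0.01375 N).
Azimuth = atan2(E, N) = atan2(-0.01086, +0.01375) = 321.7° ≈ 322°.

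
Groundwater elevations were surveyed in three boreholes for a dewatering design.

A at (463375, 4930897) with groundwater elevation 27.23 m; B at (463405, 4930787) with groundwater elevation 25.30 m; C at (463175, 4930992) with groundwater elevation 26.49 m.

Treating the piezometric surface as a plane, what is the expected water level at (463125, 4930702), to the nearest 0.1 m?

Three-point gradient (reference A): Δ to B = (30, -110, -1.93), Δ to C = (-200, 95, -0.74).
∂h/∂x = +0.01383, ∂h/∂y = +0.02132 (det = -19150).
h(463125, 4930702) = 27.23 + (+0.01383)·(-250) + (+0.02132)·(-195) = 27.23 -3.456 -4.157 = 19.617 m.

19.6 m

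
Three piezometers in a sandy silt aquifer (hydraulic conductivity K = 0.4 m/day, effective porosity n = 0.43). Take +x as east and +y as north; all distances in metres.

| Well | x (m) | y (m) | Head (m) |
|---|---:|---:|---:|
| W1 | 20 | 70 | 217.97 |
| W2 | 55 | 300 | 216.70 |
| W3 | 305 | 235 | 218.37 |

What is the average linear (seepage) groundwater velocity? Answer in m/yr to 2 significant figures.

Differences from W1: to W2 (Δx, Δy, Δh) = (35, 230, -1.27); to W3 = (285, 165, +0.40).
Solve a·Δx + b·Δy = Δh: det = 35·165 − 285·230 = -59775.
∂h/∂x = [(-1.27)·165 − (+0.40)·230] / -59775 = +0.005045
∂h/∂y = [35·(+0.40) − 285·(-1.27)] / -59775 = -0.006289
|∇h| = √(0.005045² + -0.006289²) = 0.008062
Seepage velocity v = K·i/n = 0.4 × 0.008062 / 0.43 = 0.0075 m/day = 2.739 m/yr.

2.7 m/yr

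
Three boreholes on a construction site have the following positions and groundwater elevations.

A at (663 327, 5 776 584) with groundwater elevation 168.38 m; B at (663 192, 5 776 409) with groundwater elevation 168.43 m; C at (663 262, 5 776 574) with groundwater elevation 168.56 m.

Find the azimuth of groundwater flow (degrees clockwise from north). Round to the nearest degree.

124°

Differences from A: to B (Δx, Δy, Δh) = (-135, -175, +0.05); to C = (-65, -10, +0.18).
Determinant of the coordinate differences = (-135)·(-10) − (-65)·(-175) = -10025.
∂h/∂x = [(+0.05)·(-10) − (+0.18)·(-175)] / -10025 = -0.003092
∂h/∂y = [(-135)·(+0.18) − (-65)·(+0.05)] / -10025 = +0.002100
Flow direction (−∇h) has components (+0.003092 E, -0.002100 N).
Azimuth = atan2(E, N) = atan2(+0.003092, -0.002100) = 124.2° ≈ 124°.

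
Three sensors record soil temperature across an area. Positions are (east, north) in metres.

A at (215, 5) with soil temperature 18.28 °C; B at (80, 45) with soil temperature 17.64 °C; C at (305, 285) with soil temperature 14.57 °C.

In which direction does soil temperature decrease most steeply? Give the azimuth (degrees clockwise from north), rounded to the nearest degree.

357°

Three-point gradient (reference A): Δ to B = (-135, 40, -0.64), Δ to C = (90, 280, -3.71).
∂T/∂x = +0.0007440, ∂T/∂y = -0.01349 (det = -41400).
Steepest decrease is along −∇f: components (-0.0007440 E, +0.01349 N).
Azimuth = atan2(-0.0007440, +0.01349) = 356.8° ≈ 357°.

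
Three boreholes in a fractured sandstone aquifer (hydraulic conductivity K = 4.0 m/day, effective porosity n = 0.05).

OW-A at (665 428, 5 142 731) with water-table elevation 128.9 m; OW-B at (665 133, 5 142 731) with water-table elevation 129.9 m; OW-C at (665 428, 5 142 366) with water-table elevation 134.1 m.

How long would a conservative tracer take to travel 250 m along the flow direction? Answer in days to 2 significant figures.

210 days

∂h/∂x = (129.9 − 128.9) / (665133 − 665428) = -0.003390
∂h/∂y = (134.1 − 128.9) / (5142366 − 5142731) = -0.01425
|∇h| = √(-0.003390² + -0.01425²) = 0.01465
Seepage velocity v = K·i/n = 4.0 × 0.01465 / 0.05 = 1.172 m/day.
t = 250 / 1.172 = 213.3 days.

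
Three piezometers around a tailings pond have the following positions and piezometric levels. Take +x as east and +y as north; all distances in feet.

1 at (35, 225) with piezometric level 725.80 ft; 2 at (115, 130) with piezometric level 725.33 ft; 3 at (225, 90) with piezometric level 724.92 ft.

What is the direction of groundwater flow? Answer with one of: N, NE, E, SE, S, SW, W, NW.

SE

Differences from 1: to 2 (Δx, Δy, Δh) = (80, -95, -0.47); to 3 = (190, -135, -0.88).
Solve a·Δx + b·Δy = Δh: det = 80·(-135) − 190·(-95) = 7250.
∂h/∂x = [(-0.47)·(-135) − (-0.88)·(-95)] / 7250 = -0.002779
∂h/∂y = [80·(-0.88) − 190·(-0.47)] / 7250 = +0.002607
Flow = −∇h = (+0.002779 east, -0.002607 north), which points southeast.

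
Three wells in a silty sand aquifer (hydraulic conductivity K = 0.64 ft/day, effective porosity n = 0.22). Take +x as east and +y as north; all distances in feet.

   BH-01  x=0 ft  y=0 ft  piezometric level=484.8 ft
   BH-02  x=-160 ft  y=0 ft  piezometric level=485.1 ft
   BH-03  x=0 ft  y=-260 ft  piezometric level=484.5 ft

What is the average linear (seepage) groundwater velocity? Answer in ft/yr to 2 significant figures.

2.3 ft/yr

∂h/∂x = (485.1 − 484.8) / (-160 − 0) = -0.001875
∂h/∂y = (484.5 − 484.8) / (-260 − 0) = +0.001154
|∇h| = √(-0.001875² + 0.001154²) = 0.002202
Seepage velocity v = K·i/n = 0.64 × 0.002202 / 0.22 = 0.006406 ft/day = 2.34 ft/yr.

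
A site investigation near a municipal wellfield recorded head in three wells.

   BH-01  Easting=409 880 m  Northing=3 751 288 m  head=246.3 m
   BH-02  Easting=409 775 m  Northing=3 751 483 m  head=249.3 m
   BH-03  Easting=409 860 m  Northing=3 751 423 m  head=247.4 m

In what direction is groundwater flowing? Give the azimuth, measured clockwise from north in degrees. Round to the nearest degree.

Taking BH-01 as reference: BH-02−BH-01 = (-105, 195, +3.0); BH-03−BH-01 = (-20, 135, +1.1).
Determinant of the coordinate differences = (-105)·135 − (-20)·195 = -10275.
∂h/∂x = [(+3.0)·135 − (+1.1)·195] / -10275 = -0.01854
∂h/∂y = [(-105)·(+1.1) − (-20)·(+3.0)] / -10275 = +0.005401
Flow direction (−∇h) has components (+0.01854 E, -0.005401 N).
Azimuth = atan2(E, N) = atan2(+0.01854, -0.005401) = 106.2° ≈ 106°.

106°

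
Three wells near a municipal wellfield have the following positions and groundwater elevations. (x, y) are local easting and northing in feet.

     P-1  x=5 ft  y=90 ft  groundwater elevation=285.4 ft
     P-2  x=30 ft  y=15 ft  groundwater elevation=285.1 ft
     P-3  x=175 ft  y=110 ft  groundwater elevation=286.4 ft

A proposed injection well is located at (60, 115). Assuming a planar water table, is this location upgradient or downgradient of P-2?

upgradient

Differences from P-1: to P-2 (Δx, Δy, Δh) = (25, -75, -0.3); to P-3 = (170, 20, +1.0).
Determinant of the coordinate differences = 25·20 − 170·(-75) = 13250.
∂h/∂x = [(-0.3)·20 − (+1.0)·(-75)] / 13250 = +0.005208
∂h/∂y = [25·(+1.0) − 170·(-0.3)] / 13250 = +0.005736
Head at (60, 115) = 285.4 + (+0.005208)·(55) + (+0.005736)·(25) = 285.83 ft.
That is higher than the 285.1 ft at P-2, so the point is upgradient.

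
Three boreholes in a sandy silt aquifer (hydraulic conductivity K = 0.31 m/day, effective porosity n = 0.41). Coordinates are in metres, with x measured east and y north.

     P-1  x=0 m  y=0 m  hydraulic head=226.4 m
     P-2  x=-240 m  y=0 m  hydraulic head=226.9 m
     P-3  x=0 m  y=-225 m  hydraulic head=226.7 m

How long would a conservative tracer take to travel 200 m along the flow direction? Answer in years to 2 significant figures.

∂h/∂x = (226.9 − 226.4) / (-240 − 0) = -0.002083
∂h/∂y = (226.7 − 226.4) / (-225 − 0) = -0.001333
|∇h| = √(-0.002083² + -0.001333²) = 0.002473
Seepage velocity v = K·i/n = 0.31 × 0.002473 / 0.41 = 0.00187 m/day.
t = 200 / 0.00187 = 1.07e+05 days = 293 years.

290 years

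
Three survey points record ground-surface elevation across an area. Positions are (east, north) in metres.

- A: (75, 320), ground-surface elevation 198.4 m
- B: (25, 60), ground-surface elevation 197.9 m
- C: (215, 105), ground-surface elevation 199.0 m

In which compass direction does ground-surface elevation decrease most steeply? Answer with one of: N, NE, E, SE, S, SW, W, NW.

W

Three-point gradient (reference A): Δ to B = (-50, -260, -0.5), Δ to C = (140, -215, +0.6).
∂z/∂x = +0.005589, ∂z/∂y = +0.0008484 (det = 47150).
Steepest decrease is along −∇f = (-0.005589 E, -0.0008484 N) → west.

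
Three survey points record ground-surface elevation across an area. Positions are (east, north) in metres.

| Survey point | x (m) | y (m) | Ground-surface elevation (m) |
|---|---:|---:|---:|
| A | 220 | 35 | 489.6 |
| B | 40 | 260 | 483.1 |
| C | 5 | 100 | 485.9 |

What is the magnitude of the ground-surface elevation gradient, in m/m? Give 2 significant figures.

0.023 m/m

Three-point gradient (reference A): Δ to B = (-180, 225, -6.5), Δ to C = (-215, 65, -3.7).
∂z/∂x = +0.01118, ∂z/∂y = -0.01995 (det = 36675).
|∇f| = √(0.01118² + -0.01995²) = 0.02287 m/m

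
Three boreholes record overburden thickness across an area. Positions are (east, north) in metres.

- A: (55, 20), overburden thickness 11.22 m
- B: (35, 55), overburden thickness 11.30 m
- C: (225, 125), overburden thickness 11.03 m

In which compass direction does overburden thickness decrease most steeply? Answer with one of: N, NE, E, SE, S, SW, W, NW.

Three-point gradient (reference A): Δ to B = (-20, 35, +0.08), Δ to C = (170, 105, -0.19).
∂d/∂x = -0.001870, ∂d/∂y = +0.001217 (det = -8050).
Steepest decrease is along −∇f = (+0.001870 E, -0.001217 N) → southeast.

SE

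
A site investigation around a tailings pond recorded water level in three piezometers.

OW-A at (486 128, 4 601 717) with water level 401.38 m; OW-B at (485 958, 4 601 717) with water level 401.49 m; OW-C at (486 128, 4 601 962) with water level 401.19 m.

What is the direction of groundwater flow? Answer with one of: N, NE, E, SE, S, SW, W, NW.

∂h/∂x = (401.49 − 401.38) / (485958 − 486128) = -0.0006471
∂h/∂y = (401.19 − 401.38) / (4601962 − 4601717) = -0.0007755
Flow = −∇h = (+0.0006471 east, +0.0007755 north), which points northeast.

NE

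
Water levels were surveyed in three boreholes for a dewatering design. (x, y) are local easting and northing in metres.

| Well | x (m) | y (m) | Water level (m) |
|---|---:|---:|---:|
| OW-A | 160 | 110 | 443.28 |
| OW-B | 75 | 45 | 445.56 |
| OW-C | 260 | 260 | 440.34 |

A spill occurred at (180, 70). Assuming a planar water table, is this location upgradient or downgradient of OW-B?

With h = a·x + b·y + c and OW-A as origin, the differences give:
  (-85)·a + (-65)·b = +2.28
  100·a + 150·b = -2.94
Eliminate b (×150 and ×(-65), subtract): -6250·a = 150.900 → a = ∂h/∂x = -0.02414
Back-substitute: b = ∂h/∂y = -0.003504.
Head at (180, 70) = 443.28 + (-0.02414)·(20) + (-0.003504)·(-40) = 442.94 m.
That is lower than the 445.56 m at OW-B, so the point is downgradient.

downgradient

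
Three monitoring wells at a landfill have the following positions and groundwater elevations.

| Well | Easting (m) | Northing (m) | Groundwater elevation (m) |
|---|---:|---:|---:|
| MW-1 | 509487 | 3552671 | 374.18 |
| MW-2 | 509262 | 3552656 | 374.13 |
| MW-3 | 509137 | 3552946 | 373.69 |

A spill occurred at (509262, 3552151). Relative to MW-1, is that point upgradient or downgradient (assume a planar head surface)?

upgradient

Three-point gradient (reference MW-1): Δ to MW-2 = (-225, -15, -0.05), Δ to MW-3 = (-350, 275, -0.49).
∂h/∂x = +0.0003143, ∂h/∂y = -0.001382 (det = -67125).
Head at (509262, 3552151) = 374.18 + (+0.0003143)·(-225) + (-0.001382)·(-520) = 374.83 m.
That is higher than the 374.18 m at MW-1, so the point is upgradient.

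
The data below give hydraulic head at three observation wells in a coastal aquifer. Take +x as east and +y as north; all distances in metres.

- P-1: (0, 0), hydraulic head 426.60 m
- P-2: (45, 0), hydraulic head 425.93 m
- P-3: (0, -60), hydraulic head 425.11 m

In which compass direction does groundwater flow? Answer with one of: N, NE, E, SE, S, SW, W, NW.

SE

∂h/∂x = (425.93 − 426.60) / (45 − 0) = -0.01489
∂h/∂y = (425.11 − 426.60) / (-60 − 0) = +0.02483
Flow = −∇h = (+0.01489 east, -0.02483 north), which points southeast.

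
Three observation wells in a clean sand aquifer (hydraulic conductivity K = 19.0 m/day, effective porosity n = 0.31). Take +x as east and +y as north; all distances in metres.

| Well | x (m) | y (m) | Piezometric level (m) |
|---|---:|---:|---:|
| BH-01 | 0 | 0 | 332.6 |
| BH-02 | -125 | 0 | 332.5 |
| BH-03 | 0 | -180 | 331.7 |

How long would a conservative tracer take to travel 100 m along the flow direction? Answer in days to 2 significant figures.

∂h/∂x = (332.5 − 332.6) / (-125 − 0) = +0.0008000
∂h/∂y = (331.7 − 332.6) / (-180 − 0) = +0.005000
|∇h| = √(0.0008000² + 0.005000²) = 0.005064
Seepage velocity v = K·i/n = 19.0 × 0.005064 / 0.31 = 0.3104 m/day.
t = 100 / 0.3104 = 322.2 days.

320 days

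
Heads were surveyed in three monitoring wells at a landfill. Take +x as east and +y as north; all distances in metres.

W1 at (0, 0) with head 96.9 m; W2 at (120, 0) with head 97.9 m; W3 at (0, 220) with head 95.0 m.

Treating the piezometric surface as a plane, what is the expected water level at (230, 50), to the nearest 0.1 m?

∂h/∂x = (97.9 − 96.9) / (120 − 0) = +0.008333
∂h/∂y = (95.0 − 96.9) / (220 − 0) = -0.008636
h(230, 50) = 96.9 + (+0.008333)·(230) + (-0.008636)·(50) = 96.9 +1.917 -0.432 = 98.385 m.

98.4 m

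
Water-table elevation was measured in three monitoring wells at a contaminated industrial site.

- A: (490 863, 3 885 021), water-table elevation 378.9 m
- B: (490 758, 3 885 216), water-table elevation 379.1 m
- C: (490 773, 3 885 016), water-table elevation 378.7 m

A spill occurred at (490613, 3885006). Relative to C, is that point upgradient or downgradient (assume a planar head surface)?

downgradient

Taking A as reference: B−A = (-105, 195, +0.2); C−A = (-90, -5, -0.2).
Determinant of the coordinate differences = (-105)·(-5) − (-90)·195 = 18075.
∂h/∂x = [(+0.2)·(-5) − (-0.2)·195] / 18075 = +0.002102
∂h/∂y = [(-105)·(-0.2) − (-90)·(+0.2)] / 18075 = +0.002158
Head at (490613, 3885006) = 378.9 + (+0.002102)·(-250) + (+0.002158)·(-15) = 378.34 m.
That is lower than the 378.7 m at C, so the point is downgradient.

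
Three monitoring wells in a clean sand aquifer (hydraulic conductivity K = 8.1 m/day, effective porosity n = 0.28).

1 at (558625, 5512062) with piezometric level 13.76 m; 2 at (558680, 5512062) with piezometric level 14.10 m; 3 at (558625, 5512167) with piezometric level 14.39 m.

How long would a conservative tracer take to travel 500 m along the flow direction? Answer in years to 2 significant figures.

5.5 years

∂h/∂x = (14.10 − 13.76) / (558680 − 558625) = +0.006182
∂h/∂y = (14.39 − 13.76) / (5512167 − 5512062) = +0.006000
|∇h| = √(0.006182² + 0.006000²) = 0.008615
Seepage velocity v = K·i/n = 8.1 × 0.008615 / 0.28 = 0.2492 m/day.
t = 500 / 0.2492 = 2006 days = 5.49 years.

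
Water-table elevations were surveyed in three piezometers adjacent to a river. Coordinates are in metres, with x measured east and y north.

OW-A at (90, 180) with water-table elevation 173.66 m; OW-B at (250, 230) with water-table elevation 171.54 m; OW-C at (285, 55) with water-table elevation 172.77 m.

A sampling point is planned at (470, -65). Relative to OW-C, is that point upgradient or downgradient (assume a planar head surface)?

downgradient

Taking OW-A as reference: OW-B−OW-A = (160, 50, -2.12); OW-C−OW-A = (195, -125, -0.89).
Determinant of the coordinate differences = 160·(-125) − 195·50 = -29750.
∂h/∂x = [(-2.12)·(-125) − (-0.89)·50] / -29750 = -0.01040
∂h/∂y = [160·(-0.89) − 195·(-2.12)] / -29750 = -0.009109
Head at (470, -65) = 173.66 + (-0.01040)·(380) + (-0.009109)·(-245) = 171.94 m.
That is lower than the 172.77 m at OW-C, so the point is downgradient.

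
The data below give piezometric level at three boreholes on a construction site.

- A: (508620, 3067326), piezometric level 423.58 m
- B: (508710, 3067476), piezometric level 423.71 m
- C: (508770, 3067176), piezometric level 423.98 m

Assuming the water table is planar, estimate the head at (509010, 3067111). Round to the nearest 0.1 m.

424.5 m

With h = a·x + b·y + c and A as origin, the differences give:
  90·a + 150·b = +0.13
  150·a + (-150)·b = +0.40
Eliminate b (×(-150) and ×150, subtract): -36000·a = -79.500 → a = ∂h/∂x = +0.002208
Back-substitute: b = ∂h/∂y = -0.0004583.
h(509010, 3067111) = 423.58 + (+0.002208)·(390) + (-0.0004583)·(-215) = 423.58 +0.861 +0.099 = 424.540 m.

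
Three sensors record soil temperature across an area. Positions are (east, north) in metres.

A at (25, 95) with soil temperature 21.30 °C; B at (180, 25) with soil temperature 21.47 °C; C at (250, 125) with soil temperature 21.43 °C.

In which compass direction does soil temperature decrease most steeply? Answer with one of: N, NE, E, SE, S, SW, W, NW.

NW

Three-point gradient (reference A): Δ to B = (155, -70, +0.17), Δ to C = (225, 30, +0.13).
∂T/∂x = +0.0006961, ∂T/∂y = -0.0008873 (det = 20400).
Steepest decrease is along −∇f = (-0.0006961 E, +0.0008873 N) → northwest.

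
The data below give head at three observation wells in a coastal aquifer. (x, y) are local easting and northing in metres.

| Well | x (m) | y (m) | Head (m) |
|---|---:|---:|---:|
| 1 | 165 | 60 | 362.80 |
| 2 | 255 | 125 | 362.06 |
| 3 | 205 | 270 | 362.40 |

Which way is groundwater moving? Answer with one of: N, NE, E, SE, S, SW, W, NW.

E

Taking 1 as reference: 2−1 = (90, 65, -0.74); 3−1 = (40, 210, -0.40).
Determinant of the coordinate differences = 90·210 − 40·65 = 16300.
∂h/∂x = [(-0.74)·210 − (-0.40)·65] / 16300 = -0.007939
∂h/∂y = [90·(-0.40) − 40·(-0.74)] / 16300 = -0.0003926
Flow = −∇h = (+0.007939 east, +0.0003926 north), which points east.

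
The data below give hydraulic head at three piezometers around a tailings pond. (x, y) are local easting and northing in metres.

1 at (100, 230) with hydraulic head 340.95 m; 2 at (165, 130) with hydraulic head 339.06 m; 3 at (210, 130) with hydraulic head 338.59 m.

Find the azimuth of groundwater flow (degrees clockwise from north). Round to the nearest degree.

139°

With h = a·x + b·y + c and 1 as origin, the differences give:
  65·a + (-100)·b = -1.89
  110·a + (-100)·b = -2.36
Eliminate b (×(-100) and ×(-100), subtract): 4500·a = -47.000 → a = ∂h/∂x = -0.01044
Back-substitute: b = ∂h/∂y = +0.01211.
Flow direction (−∇h) has components (+0.01044 E, -0.01211 N).
Azimuth = atan2(E, N) = atan2(+0.01044, -0.01211) = 139.2° ≈ 139°.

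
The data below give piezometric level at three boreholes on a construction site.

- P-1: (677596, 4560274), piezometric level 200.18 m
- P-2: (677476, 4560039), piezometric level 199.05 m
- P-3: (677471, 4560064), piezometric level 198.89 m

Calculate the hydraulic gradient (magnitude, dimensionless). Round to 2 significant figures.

0.016

With h = a·x + b·y + c and P-1 as origin, the differences give:
  (-120)·a + (-235)·b = -1.13
  (-125)·a + (-210)·b = -1.29
Eliminate b (×(-210) and ×(-235), subtract): -4175·a = -65.850 → a = ∂h/∂x = +0.01577
Back-substitute: b = ∂h/∂y = -0.003246.
|∇h| = √(0.01577² + -0.003246²) = 0.0161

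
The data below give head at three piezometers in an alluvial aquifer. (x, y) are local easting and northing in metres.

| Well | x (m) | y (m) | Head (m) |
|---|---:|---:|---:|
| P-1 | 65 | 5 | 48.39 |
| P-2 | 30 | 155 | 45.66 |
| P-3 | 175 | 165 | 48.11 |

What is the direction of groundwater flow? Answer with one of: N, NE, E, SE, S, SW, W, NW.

NW

With h = a·x + b·y + c and P-1 as origin, the differences give:
  (-35)·a + 150·b = -2.73
  110·a + 160·b = -0.28
Eliminate b (×160 and ×150, subtract): -22100·a = -394.800 → a = ∂h/∂x = +0.01786
Back-substitute: b = ∂h/∂y = -0.01403.
Flow = −∇h = (-0.01786 east, +0.01403 north), which points northwest.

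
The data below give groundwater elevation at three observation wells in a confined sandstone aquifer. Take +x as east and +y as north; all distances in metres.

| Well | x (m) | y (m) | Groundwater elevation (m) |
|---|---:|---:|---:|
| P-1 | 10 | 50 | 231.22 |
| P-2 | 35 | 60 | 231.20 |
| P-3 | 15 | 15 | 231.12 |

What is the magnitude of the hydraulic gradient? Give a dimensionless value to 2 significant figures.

0.0032

Three-point gradient (reference P-1): Δ to P-2 = (25, 10, -0.02), Δ to P-3 = (5, -35, -0.10).
∂h/∂x = -0.001838, ∂h/∂y = +0.002595 (det = -925).
|∇h| = √(-0.001838² + 0.002595²) = 0.00318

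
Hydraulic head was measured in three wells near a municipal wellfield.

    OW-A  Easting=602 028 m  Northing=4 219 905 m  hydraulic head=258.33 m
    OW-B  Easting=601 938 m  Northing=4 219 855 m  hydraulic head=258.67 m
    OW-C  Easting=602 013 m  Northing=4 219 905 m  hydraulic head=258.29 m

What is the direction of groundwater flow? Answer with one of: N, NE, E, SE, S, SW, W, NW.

With h = a·x + b·y + c and OW-A as origin, the differences give:
  (-90)·a + (-50)·b = +0.34
  (-15)·a + 0·b = -0.04
Eliminate b (×0 and ×(-50), subtract): -750·a = -2.000 → a = ∂h/∂x = +0.002667
Back-substitute: b = ∂h/∂y = -0.01160.
Flow = −∇h = (-0.002667 east, +0.01160 north), which points north.

N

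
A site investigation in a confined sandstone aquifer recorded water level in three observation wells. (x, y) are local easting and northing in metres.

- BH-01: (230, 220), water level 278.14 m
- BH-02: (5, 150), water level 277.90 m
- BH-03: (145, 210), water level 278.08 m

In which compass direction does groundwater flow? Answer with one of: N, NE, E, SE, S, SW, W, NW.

S

With h = a·x + b·y + c and BH-01 as origin, the differences give:
  (-225)·a + (-70)·b = -0.24
  (-85)·a + (-10)·b = -0.06
Eliminate b (×(-10) and ×(-70), subtract): -3700·a = -1.800 → a = ∂h/∂x = +0.0004865
Back-substitute: b = ∂h/∂y = +0.001865.
Flow = −∇h = (-0.0004865 east, -0.001865 north), which points south.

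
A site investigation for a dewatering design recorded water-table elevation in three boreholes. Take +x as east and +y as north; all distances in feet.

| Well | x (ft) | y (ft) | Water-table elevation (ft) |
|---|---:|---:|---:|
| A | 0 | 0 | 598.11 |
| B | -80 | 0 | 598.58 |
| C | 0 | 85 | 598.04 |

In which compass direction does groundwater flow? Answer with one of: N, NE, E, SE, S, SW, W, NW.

E

∂h/∂x = (598.58 − 598.11) / (-80 − 0) = -0.005875
∂h/∂y = (598.04 − 598.11) / (85 − 0) = -0.0008235
Flow = −∇h = (+0.005875 east, +0.0008235 north), which points east.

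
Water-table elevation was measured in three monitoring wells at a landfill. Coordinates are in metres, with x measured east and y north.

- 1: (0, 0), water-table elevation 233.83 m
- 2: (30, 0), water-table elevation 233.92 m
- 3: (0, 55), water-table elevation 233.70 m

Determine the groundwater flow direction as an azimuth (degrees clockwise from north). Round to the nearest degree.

308°

∂h/∂x = (233.92 − 233.83) / (30 − 0) = +0.003000
∂h/∂y = (233.70 − 233.83) / (55 − 0) = -0.002364
Flow direction (−∇h) has components (-0.003000 E, +0.002364 N).
Azimuth = atan2(E, N) = atan2(-0.003000, +0.002364) = 308.2° ≈ 308°.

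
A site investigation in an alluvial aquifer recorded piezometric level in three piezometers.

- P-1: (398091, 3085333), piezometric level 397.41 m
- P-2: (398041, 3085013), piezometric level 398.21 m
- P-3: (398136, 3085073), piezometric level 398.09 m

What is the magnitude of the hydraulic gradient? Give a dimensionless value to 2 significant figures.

With h = a·x + b·y + c and P-1 as origin, the differences give:
  (-50)·a + (-320)·b = +0.80
  45·a + (-260)·b = +0.68
Eliminate b (×(-260) and ×(-320), subtract): 27400·a = 9.600 → a = ∂h/∂x = +0.0003504
Back-substitute: b = ∂h/∂y = -0.002555.
|∇h| = √(0.0003504² + -0.002555²) = 0.002579

0.0026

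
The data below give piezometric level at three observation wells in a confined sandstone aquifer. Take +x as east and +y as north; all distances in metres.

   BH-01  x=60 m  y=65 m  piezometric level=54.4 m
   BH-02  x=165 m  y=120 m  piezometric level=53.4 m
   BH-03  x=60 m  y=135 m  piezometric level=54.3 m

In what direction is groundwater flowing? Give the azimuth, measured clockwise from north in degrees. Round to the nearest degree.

081°

Taking BH-01 as reference: BH-02−BH-01 = (105, 55, -1.0); BH-03−BH-01 = (0, 70, -0.1).
Determinant of the coordinate differences = 105·70 − 0·55 = 7350.
∂h/∂x = [(-1.0)·70 − (-0.1)·55] / 7350 = -0.008776
∂h/∂y = [105·(-0.1) − 0·(-1.0)] / 7350 = -0.001429
Flow direction (−∇h) has components (+0.008776 E, +0.001429 N).
Azimuth = atan2(E, N) = atan2(+0.008776, +0.001429) = 80.8° ≈ 081°.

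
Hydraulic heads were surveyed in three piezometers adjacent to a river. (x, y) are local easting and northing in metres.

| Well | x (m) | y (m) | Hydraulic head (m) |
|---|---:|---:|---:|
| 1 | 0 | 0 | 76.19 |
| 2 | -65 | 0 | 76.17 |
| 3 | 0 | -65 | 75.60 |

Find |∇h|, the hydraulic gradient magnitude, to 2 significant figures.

0.0091

∂h/∂x = (76.17 − 76.19) / (-65 − 0) = +0.0003077
∂h/∂y = (75.60 − 76.19) / (-65 − 0) = +0.009077
|∇h| = √(0.0003077² + 0.009077²) = 0.009082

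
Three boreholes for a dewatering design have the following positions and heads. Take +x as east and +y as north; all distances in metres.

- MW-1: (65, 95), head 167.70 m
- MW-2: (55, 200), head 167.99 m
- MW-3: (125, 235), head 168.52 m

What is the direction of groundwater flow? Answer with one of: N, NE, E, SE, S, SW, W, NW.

SW

With h = a·x + b·y + c and MW-1 as origin, the differences give:
  (-10)·a + 105·b = +0.29
  60·a + 140·b = +0.82
Eliminate b (×140 and ×105, subtract): -7700·a = -45.500 → a = ∂h/∂x = +0.005909
Back-substitute: b = ∂h/∂y = +0.003325.
Flow = −∇h = (-0.005909 east, -0.003325 north), which points southwest.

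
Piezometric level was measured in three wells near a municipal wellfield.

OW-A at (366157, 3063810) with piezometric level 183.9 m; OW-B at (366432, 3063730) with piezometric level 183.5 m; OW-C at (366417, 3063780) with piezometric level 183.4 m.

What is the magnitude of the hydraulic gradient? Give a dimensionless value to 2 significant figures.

With h = a·x + b·y + c and OW-A as origin, the differences give:
  275·a + (-80)·b = -0.4
  260·a + (-30)·b = -0.5
Eliminate b (×(-30) and ×(-80), subtract): 12550·a = -28.00 → a = ∂h/∂x = -0.002231
Back-substitute: b = ∂h/∂y = -0.002669.
|∇h| = √(-0.002231² + -0.002669²) = 0.003479

0.0035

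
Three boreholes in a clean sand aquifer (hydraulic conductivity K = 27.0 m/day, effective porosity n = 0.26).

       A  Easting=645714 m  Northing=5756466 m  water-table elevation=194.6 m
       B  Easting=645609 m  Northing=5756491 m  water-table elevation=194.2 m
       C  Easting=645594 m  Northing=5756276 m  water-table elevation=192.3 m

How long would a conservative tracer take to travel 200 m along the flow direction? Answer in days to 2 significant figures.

190 days

Three-point gradient (reference A): Δ to B = (-105, 25, -0.4), Δ to C = (-120, -190, -2.3).
∂h/∂x = +0.005817, ∂h/∂y = +0.008431 (det = 22950).
|∇h| = √(0.005817² + 0.008431²) = 0.01024
Seepage velocity v = K·i/n = 27.0 × 0.01024 / 0.26 = 1.063 m/day.
t = 200 / 1.063 = 188.1 days.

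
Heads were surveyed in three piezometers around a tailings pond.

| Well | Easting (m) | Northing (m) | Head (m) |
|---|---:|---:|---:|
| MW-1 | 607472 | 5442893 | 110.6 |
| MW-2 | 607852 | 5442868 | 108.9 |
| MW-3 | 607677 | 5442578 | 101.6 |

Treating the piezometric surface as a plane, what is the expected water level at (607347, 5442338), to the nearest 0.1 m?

96.1 m

Differences from MW-1: to MW-2 (Δx, Δy, Δh) = (380, -25, -1.7); to MW-3 = (205, -315, -9.0).
Solve a·Δx + b·Δy = Δh: det = 380·(-315) − 205·(-25) = -114575.
∂h/∂x = [(-1.7)·(-315) − (-9.0)·(-25)] / -114575 = -0.002710
∂h/∂y = [380·(-9.0) − 205·(-1.7)] / -114575 = +0.02681
h(607347, 5442338) = 110.6 + (-0.002710)·(-125) + (+0.02681)·(-555) = 110.6 +0.339 -14.878 = 96.060 m.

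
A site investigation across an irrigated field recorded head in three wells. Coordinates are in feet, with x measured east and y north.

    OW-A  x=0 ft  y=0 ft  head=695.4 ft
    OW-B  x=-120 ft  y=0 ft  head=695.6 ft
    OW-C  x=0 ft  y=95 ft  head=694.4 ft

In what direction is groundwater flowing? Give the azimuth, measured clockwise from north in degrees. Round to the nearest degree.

009°

∂h/∂x = (695.6 − 695.4) / (-120 − 0) = -0.001667
∂h/∂y = (694.4 − 695.4) / (95 − 0) = -0.01053
Flow direction (−∇h) has components (+0.001667 E, +0.01053 N).
Azimuth = atan2(E, N) = atan2(+0.001667, +0.01053) = 9.0° ≈ 009°.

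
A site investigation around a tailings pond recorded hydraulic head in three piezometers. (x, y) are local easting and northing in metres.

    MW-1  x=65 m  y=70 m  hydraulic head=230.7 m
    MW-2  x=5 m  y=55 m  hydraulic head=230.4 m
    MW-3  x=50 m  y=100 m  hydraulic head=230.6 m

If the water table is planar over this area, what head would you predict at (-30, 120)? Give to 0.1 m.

230.2 m

With h = a·x + b·y + c and MW-1 as origin, the differences give:
  (-60)·a + (-15)·b = -0.3
  (-15)·a + 30·b = -0.1
Eliminate b (×30 and ×(-15), subtract): -2025·a = -10.50 → a = ∂h/∂x = +0.005185
Back-substitute: b = ∂h/∂y = -0.0007407.
h(-30, 120) = 230.7 + (+0.005185)·(-95) + (-0.0007407)·(50) = 230.7 -0.493 -0.037 = 230.170 m.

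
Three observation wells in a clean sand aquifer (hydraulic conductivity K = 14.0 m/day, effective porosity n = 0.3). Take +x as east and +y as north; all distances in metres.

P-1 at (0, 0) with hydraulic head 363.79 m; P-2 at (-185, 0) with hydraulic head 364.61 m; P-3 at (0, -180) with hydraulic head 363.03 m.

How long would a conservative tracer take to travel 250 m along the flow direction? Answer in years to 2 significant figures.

∂h/∂x = (364.61 − 363.79) / (-185 − 0) = -0.004432
∂h/∂y = (363.03 − 363.79) / (-180 − 0) = +0.004222
|∇h| = √(-0.004432² + 0.004222²) = 0.006121
Seepage velocity v = K·i/n = 14.0 × 0.006121 / 0.3 = 0.2856 m/day.
t = 250 / 0.2856 = 875.4 days = 2.4 years.

2.4 years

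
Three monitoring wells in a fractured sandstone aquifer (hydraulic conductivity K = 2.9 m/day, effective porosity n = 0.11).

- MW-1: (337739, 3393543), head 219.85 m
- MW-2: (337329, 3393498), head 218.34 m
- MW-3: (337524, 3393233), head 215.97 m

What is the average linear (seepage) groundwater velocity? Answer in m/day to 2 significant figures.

Differences from MW-1: to MW-2 (Δx, Δy, Δh) = (-410, -45, -1.51); to MW-3 = (-215, -310, -3.88).
Determinant of the coordinate differences = (-410)·(-310) − (-215)·(-45) = 117425.
∂h/∂x = [(-1.51)·(-310) − (-3.88)·(-45)] / 117425 = +0.002499
∂h/∂y = [(-410)·(-3.88) − (-215)·(-1.51)] / 117425 = +0.01078
|∇h| = √(0.002499² + 0.01078²) = 0.01107
Seepage velocity v = K·i/n = 2.9 × 0.01107 / 0.11 = 0.2918 m/day.

0.29 m/day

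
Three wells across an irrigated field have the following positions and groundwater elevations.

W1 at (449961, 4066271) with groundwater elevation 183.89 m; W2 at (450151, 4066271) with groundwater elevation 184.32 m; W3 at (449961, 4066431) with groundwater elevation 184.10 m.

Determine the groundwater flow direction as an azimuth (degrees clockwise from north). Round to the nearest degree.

240°

∂h/∂x = (184.32 − 183.89) / (450151 − 449961) = +0.002263
∂h/∂y = (184.10 − 183.89) / (4066431 − 4066271) = +0.001313
Flow direction (−∇h) has components (-0.002263 E, -0.001313 N).
Azimuth = atan2(E, N) = atan2(-0.002263, -0.001313) = 239.9° ≈ 240°.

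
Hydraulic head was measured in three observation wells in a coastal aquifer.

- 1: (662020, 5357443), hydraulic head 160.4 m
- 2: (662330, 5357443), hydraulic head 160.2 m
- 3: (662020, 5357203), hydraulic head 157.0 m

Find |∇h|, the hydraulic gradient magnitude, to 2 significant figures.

∂h/∂x = (160.2 − 160.4) / (662330 − 662020) = -0.0006452
∂h/∂y = (157.0 − 160.4) / (5357203 − 5357443) = +0.01417
|∇h| = √(-0.0006452² + 0.01417²) = 0.01418

0.014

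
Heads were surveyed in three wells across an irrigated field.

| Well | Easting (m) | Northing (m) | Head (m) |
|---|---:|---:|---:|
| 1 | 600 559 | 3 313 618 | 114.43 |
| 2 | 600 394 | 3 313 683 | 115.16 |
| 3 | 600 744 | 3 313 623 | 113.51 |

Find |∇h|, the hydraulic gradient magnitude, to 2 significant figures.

With h = a·x + b·y + c and 1 as origin, the differences give:
  (-165)·a + 65·b = +0.73
  185·a + 5·b = -0.92
Eliminate b (×5 and ×65, subtract): -12850·a = 63.450 → a = ∂h/∂x = -0.004938
Back-substitute: b = ∂h/∂y = -0.001304.
|∇h| = √(-0.004938² + -0.001304²) = 0.005107

0.0051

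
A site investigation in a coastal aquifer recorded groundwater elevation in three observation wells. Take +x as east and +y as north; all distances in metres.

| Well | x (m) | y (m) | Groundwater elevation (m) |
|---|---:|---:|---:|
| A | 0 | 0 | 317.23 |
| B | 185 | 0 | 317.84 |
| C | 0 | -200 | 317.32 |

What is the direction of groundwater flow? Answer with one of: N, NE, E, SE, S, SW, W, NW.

W

∂h/∂x = (317.84 − 317.23) / (185 − 0) = +0.003297
∂h/∂y = (317.32 − 317.23) / (-200 − 0) = -0.0004500
Flow = −∇h = (-0.003297 east, +0.0004500 north), which points west.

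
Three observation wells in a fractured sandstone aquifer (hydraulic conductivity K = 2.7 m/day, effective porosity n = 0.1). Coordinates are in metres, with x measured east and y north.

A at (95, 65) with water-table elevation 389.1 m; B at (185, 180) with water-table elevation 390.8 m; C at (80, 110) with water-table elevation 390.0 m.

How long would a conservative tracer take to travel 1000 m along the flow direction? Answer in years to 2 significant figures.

With h = a·x + b·y + c and A as origin, the differences give:
  90·a + 115·b = +1.7
  (-15)·a + 45·b = +0.9
Eliminate b (×45 and ×115, subtract): 5775·a = -27.00 → a = ∂h/∂x = -0.004675
Back-substitute: b = ∂h/∂y = +0.01844.
|∇h| = √(-0.004675² + 0.01844²) = 0.01902
Seepage velocity v = K·i/n = 2.7 × 0.01902 / 0.1 = 0.5135 m/day.
t = 1000 / 0.5135 = 1947 days = 5.33 years.

5.3 years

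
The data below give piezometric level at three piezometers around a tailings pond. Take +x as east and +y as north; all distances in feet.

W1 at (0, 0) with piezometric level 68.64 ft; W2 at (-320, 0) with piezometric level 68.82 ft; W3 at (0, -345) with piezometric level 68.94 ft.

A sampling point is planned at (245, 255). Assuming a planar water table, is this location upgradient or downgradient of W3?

downgradient

∂h/∂x = (68.82 − 68.64) / (-320 − 0) = -0.0005625
∂h/∂y = (68.94 − 68.64) / (-345 − 0) = -0.0008696
Head at (245, 255) = 68.64 + (-0.0005625)·(245) + (-0.0008696)·(255) = 68.28 ft.
That is lower than the 68.94 ft at W3, so the point is downgradient.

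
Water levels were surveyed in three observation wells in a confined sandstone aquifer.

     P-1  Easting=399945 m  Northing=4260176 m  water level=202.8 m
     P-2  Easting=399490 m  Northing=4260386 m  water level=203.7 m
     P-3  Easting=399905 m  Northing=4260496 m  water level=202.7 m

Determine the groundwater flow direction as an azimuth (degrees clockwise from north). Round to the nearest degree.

Differences from P-1: to P-2 (Δx, Δy, Δh) = (-455, 210, +0.9); to P-3 = (-40, 320, -0.1).
Determinant of the coordinate differences = (-455)·320 − (-40)·210 = -137200.
∂h/∂x = [(+0.9)·320 − (-0.1)·210] / -137200 = -0.002252
∂h/∂y = [(-455)·(-0.1) − (-40)·(+0.9)] / -137200 = -0.0005940
Flow direction (−∇h) has components (+0.002252 E, +0.0005940 N).
Azimuth = atan2(E, N) = atan2(+0.002252, +0.0005940) = 75.2° ≈ 075°.

075°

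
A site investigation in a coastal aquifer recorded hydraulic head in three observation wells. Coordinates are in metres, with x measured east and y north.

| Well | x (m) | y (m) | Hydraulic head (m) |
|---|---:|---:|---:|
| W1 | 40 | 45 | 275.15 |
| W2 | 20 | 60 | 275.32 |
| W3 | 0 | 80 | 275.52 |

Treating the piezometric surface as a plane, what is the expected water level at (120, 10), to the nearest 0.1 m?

Three-point gradient (reference W1): Δ to W2 = (-20, 15, +0.17), Δ to W3 = (-40, 35, +0.37).
∂h/∂x = -0.004000, ∂h/∂y = +0.006000 (det = -100).
h(120, 10) = 275.15 + (-0.004000)·(80) + (+0.006000)·(-35) = 275.15 -0.320 -0.210 = 274.620 m.

274.6 m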